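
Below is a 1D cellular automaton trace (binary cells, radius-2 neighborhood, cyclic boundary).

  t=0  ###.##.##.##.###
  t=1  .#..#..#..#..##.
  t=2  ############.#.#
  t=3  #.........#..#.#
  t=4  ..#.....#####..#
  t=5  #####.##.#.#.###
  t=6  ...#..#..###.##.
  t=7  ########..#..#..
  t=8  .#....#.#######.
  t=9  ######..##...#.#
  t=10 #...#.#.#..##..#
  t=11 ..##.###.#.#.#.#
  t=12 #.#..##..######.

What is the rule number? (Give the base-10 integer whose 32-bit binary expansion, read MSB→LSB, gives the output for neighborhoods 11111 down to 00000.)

  nb #####: next=.  (t=0,i=0, bit31=0)
  nb ####.: next=#  (t=0,i=1, bit30=1)
  nb ###.#: next=.  (t=0,i=2, bit29=0)
  nb ###..: next=.  (t=4,i=12, bit28=0)
  nb ##.##: next=.  (t=0,i=3, bit27=0)
  nb ##.#.: next=.  (t=2,i=12, bit26=0)
  nb ##..#: next=#  (t=1,i=15, bit25=1)
  nb ##...: next=.  (t=3,i=1, bit24=0)
  nb #.###: next=#  (t=0,i=13, bit23=1)
  nb #.##.: next=#  (t=0,i=4, bit22=1)
  nb #.#.#: next=#  (t=2,i=13, bit21=1)
  nb #.#..: next=.  (t=10,i=8, bit20=0)
  nb #..##: next=.  (t=1,i=12, bit19=0)
  nb #..#.: next=#  (t=1,i=0, bit18=1)
  nb #...#: next=#  (t=9,i=11, bit17=1)
  nb #....: next=#  (t=3,i=2, bit16=1)
  nb .####: next=#  (t=0,i=14, bit15=1)
  nb .###.: next=#  (t=6,i=10, bit14=1)
  nb .##.#: next=.  (t=0,i=5, bit13=0)
  nb .##..: next=.  (t=1,i=14, bit12=0)
  nb .#.##: next=.  (t=2,i=14, bit11=0)
  nb .#.#.: next=#  (t=5,i=10, bit10=1)
  nb .#..#: next=#  (t=1,i=2, bit9=1)
  nb .#...: next=#  (t=4,i=3, bit8=1)
  nb ..###: next=.  (t=4,i=8, bit7=0)
  nb ..##.: next=#  (t=1,i=13, bit6=1)
  nb ..#.#: next=.  (t=3,i=13, bit5=0)
  nb ..#..: next=#  (t=1,i=1, bit4=1)
  nb ...##: next=#  (t=4,i=7, bit3=1)
  nb ...#.: next=#  (t=3,i=9, bit2=1)
  nb ....#: next=#  (t=3,i=8, bit1=1)
  nb .....: next=.  (t=3,i=3, bit0=0)
  bits 01000010111001111100011101011110 = 1122486110

1122486110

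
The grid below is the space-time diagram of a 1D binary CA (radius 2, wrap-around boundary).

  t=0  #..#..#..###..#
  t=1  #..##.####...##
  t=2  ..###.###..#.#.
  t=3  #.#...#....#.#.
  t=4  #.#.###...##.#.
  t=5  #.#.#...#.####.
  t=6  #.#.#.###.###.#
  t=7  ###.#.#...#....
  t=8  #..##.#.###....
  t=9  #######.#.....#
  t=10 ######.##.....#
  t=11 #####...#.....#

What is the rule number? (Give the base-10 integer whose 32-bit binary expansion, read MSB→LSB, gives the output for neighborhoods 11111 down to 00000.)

3300569844

  [31] ##### => #  t=9,i=1
  [30] ####. => #  t=1,i=8
  [29] ###.# => .  t=2,i=4
  [28] ###.. => .  t=0,i=11
  [27] ##.## => .  t=1,i=5
  [26] ##.#. => #  t=4,i=12
  [25] ##..# => .  t=0,i=1
  [24] ##... => .  t=1,i=10
  [23] #.### => #  t=1,i=6
  [22] #.##. => .  t=6,i=14
  [21] #.#.# => #  t=3,i=0
  [20] #.#.. => #  t=2,i=13
  [19] #..## => #  t=0,i=8
  [18] #..#. => .  t=0,i=2
  [17] #...# => #  t=1,i=11
  [16] #.... => .  t=3,i=8
  [15] .#### => #  t=1,i=7
  [14] .###. => .  t=0,i=10
  [13] .##.# => #  t=1,i=4
  [12] .##.. => #  t=0,i=0
  [11] .#.## => .  t=4,i=3
  [10] .#.#. => .  t=2,i=12
  [9] .#..# => #  t=0,i=4
  [8] .#... => .  t=2,i=14
  [7] ..### => #  t=0,i=9
  [6] ..##. => #  t=0,i=14
  [5] ..#.# => #  t=2,i=11
  [4] ..#.. => #  t=0,i=3
  [3] ...## => .  t=1,i=12
  [2] ...#. => #  t=3,i=5
  [1] ....# => .  t=3,i=9
  [0] ..... => .  t=9,i=11
  bits 11000100101110101011001011110100 = 3300569844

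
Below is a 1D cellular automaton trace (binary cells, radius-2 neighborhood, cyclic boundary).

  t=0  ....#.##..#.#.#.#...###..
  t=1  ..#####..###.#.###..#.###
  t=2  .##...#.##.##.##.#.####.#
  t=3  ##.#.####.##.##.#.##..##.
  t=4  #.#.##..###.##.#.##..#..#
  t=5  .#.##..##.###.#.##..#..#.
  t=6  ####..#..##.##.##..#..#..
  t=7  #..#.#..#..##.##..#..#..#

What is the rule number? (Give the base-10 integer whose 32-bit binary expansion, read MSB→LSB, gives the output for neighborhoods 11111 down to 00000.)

1037897126

  [31] ##### => .  t=1,i=4
  [30] ####. => .  t=1,i=5
  [29] ###.# => #  t=1,i=11
  [28] ###.. => #  t=0,i=22
  [27] ##.## => #  t=2,i=10
  [26] ##.#. => #  t=1,i=12
  [25] ##..# => .  t=0,i=8
  [24] ##... => #  t=0,i=23
  [23] #.### => #  t=1,i=15
  [22] #.##. => #  t=0,i=6
  [21] #.#.# => .  t=0,i=12
  [20] #.#.. => #  t=0,i=16
  [19] #..## => #  t=1,i=1
  [18] #..#. => #  t=0,i=9
  [17] #...# => .  t=0,i=18
  [16] #.... => #  t=0,i=24
  [15] .#### => .  t=1,i=3
  [14] .###. => .  t=0,i=21
  [13] .##.# => .  t=2,i=9
  [12] .##.. => .  t=0,i=7
  [11] .#.## => #  t=0,i=5
  [10] .#.#. => #  t=0,i=11
  [9] .#..# => .  t=4,i=22
  [8] .#... => #  t=0,i=17
  [7] ..### => #  t=0,i=20
  [6] ..##. => .  t=3,i=22
  [5] ..#.# => #  t=0,i=4
  [4] ..#.. => .  t=4,i=21
  [3] ...## => .  t=0,i=19
  [2] ...#. => #  t=0,i=3
  [1] ....# => #  t=0,i=2
  [0] ..... => .  t=0,i=0
  bits 00111101110111010000110110100110 = 1037897126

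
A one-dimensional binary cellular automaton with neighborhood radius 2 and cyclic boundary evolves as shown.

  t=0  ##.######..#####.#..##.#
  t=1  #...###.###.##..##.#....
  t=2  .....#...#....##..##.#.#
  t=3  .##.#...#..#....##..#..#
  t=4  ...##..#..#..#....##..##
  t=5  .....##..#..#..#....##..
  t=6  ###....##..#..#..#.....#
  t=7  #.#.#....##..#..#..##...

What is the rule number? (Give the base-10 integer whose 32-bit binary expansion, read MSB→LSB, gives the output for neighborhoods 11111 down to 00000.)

  ##### -> #   bit 31 = 1  t=0,i=5
  ####. -> .   bit 30 = 0  t=0,i=7
  ###.# -> .   bit 29 = 0  t=0,i=1
  ###.. -> #   bit 28 = 1  t=0,i=8
  ##.## -> .   bit 27 = 0  t=0,i=2
  ##.#. -> #   bit 26 = 1  t=0,i=16
  ##..# -> #   bit 25 = 1  t=0,i=9
  ##... -> .   bit 24 = 0  t=4,i=0
  #.### -> .   bit 23 = 0  t=0,i=3
  #.##. -> .   bit 22 = 0  t=1,i=12
  #.#.# -> .   bit 21 = 0  t=2,i=21
  #.#.. -> #   bit 20 = 1  t=0,i=17
  #..## -> #   bit 19 = 1  t=0,i=10
  #..#. -> #   bit 18 = 1  t=3,i=10
  #...# -> .   bit 17 = 0  t=1,i=2
  #.... -> #   bit 16 = 1  t=1,i=21
  .#### -> #   bit 15 = 1  t=0,i=4
  .###. -> #   bit 14 = 1  t=0,i=0
  .##.# -> .   bit 13 = 0  t=0,i=21
  .##.. -> .   bit 12 = 0  t=1,i=13
  .#.## -> .   bit 11 = 0  t=3,i=0
  .#.#. -> .   bit 10 = 0  t=2,i=22
  .#..# -> .   bit 9 = 0  t=0,i=18
  .#... -> .   bit 8 = 0  t=1,i=1
  ..### -> .   bit 7 = 0  t=0,i=11
  ..##. -> .   bit 6 = 0  t=0,i=20
  ..#.# -> #   bit 5 = 1  t=3,i=23
  ..#.. -> .   bit 4 = 0  t=1,i=0
  ...## -> .   bit 3 = 0  t=1,i=3
  ...#. -> #   bit 2 = 1  t=1,i=23
  ....# -> .   bit 1 = 0  t=1,i=22
  ..... -> #   bit 0 = 1  t=2,i=2
  bits 10010110000111011100000000100101 = 2518532133

2518532133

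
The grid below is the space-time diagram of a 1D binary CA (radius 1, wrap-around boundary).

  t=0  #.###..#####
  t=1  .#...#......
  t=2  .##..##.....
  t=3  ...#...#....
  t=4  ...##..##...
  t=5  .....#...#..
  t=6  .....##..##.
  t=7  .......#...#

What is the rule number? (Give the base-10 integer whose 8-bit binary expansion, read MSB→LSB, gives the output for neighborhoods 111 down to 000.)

  [7] ### => .  t=0,i=3
  [6] ##. => .  t=0,i=0
  [5] #.# => #  t=0,i=1
  [4] #.. => #  t=0,i=5
  [3] .## => .  t=0,i=2
  [2] .#. => #  t=1,i=1
  [1] ..# => .  t=0,i=6
  [0] ... => .  t=1,i=3
  bits 00110100 = 52

52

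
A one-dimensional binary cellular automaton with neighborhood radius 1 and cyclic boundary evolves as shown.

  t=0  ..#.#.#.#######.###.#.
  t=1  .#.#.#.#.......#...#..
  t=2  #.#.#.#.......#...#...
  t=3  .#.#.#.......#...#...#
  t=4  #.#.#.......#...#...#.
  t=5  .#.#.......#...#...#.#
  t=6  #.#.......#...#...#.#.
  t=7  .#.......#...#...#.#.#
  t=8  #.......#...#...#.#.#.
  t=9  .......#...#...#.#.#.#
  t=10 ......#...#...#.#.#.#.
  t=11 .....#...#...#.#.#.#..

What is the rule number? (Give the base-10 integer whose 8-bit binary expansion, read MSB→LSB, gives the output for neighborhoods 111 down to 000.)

  ###|.  b7=0 t=0,i=9
  ##.|.  b6=0 t=0,i=14
  #.#|#  b5=1 t=0,i=3
  #..|.  b4=0 t=0,i=21
  .##|.  b3=0 t=0,i=8
  .#.|.  b2=0 t=0,i=2
  ..#|#  b1=1 t=0,i=1
  ...|.  b0=0 t=0,i=0
  bits 00100010 = 34

34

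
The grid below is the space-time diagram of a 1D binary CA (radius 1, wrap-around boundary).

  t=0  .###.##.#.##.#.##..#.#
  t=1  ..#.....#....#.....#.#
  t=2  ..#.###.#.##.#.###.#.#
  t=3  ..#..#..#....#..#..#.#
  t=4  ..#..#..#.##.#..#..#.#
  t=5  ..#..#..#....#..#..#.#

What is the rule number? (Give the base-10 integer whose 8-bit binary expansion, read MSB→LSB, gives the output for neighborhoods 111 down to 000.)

  ### -> #   bit 7 = 1  t=0,i=2
  ##. -> .   bit 6 = 0  t=0,i=3
  #.# -> .   bit 5 = 0  t=0,i=0
  #.. -> .   bit 4 = 0  t=0,i=17
  .## -> .   bit 3 = 0  t=0,i=1
  .#. -> #   bit 2 = 1  t=0,i=8
  ..# -> .   bit 1 = 0  t=0,i=18
  ... -> #   bit 0 = 1  t=1,i=4
  bits 10000101 = 133

133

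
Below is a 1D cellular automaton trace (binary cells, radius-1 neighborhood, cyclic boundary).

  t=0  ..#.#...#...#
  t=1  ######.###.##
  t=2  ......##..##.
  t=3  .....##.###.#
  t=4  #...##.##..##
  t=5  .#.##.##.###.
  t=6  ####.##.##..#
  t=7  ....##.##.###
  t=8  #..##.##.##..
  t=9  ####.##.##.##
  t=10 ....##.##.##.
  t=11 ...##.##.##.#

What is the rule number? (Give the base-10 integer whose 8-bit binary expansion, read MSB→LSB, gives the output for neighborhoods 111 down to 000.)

62

  nb ###: next=.  (t=1,i=0, bit7=0)
  nb ##.: next=.  (t=1,i=5, bit6=0)
  nb #.#: next=#  (t=0,i=3, bit5=1)
  nb #..: next=#  (t=0,i=0, bit4=1)
  nb .##: next=#  (t=1,i=7, bit3=1)
  nb .#.: next=#  (t=0,i=2, bit2=1)
  nb ..#: next=#  (t=0,i=1, bit1=1)
  nb ...: next=.  (t=0,i=6, bit0=0)
  bits 00111110 = 62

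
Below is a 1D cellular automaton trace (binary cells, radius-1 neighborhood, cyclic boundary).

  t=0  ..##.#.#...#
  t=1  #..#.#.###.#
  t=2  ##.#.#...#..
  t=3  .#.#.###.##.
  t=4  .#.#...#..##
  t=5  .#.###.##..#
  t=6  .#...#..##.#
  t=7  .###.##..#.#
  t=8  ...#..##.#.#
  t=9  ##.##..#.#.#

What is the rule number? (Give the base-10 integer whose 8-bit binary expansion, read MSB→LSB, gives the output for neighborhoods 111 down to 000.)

85

  ###|.  b7=0 t=1,i=8
  ##.|#  b6=1 t=0,i=3
  #.#|.  b5=0 t=0,i=4
  #..|#  b4=1 t=0,i=0
  .##|.  b3=0 t=0,i=2
  .#.|#  b2=1 t=0,i=5
  ..#|.  b1=0 t=0,i=1
  ...|#  b0=1 t=0,i=9
  bits 01010101 = 85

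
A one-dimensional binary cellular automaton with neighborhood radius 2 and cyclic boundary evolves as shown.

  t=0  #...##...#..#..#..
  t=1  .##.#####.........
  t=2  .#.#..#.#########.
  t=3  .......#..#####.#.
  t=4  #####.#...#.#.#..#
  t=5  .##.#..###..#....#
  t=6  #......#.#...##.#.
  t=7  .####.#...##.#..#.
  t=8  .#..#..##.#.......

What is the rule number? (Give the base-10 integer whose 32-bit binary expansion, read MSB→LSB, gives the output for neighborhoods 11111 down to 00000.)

3106085317

  nb #####: next=#  (t=1,i=6, bit31=1)
  nb ####.: next=.  (t=1,i=7, bit30=0)
  nb ###.#: next=#  (t=3,i=14, bit29=1)
  nb ###..: next=#  (t=1,i=8, bit28=1)
  nb ##.##: next=#  (t=1,i=3, bit27=1)
  nb ##.#.: next=.  (t=3,i=15, bit26=0)
  nb ##..#: next=.  (t=2,i=17, bit25=0)
  nb ##...: next=#  (t=0,i=6, bit24=1)
  nb #.###: next=.  (t=1,i=4, bit23=0)
  nb #.##.: next=.  (t=5,i=1, bit22=0)
  nb #.#.#: next=#  (t=4,i=12, bit21=1)
  nb #.#..: next=.  (t=2,i=3, bit20=0)
  nb #..##: next=.  (t=3,i=9, bit19=0)
  nb #..#.: next=.  (t=0,i=11, bit18=0)
  nb #...#: next=#  (t=0,i=2, bit17=1)
  nb #....: next=#  (t=1,i=10, bit16=1)
  nb .####: next=.  (t=1,i=5, bit15=0)
  nb .###.: next=.  (t=5,i=8, bit14=0)
  nb .##.#: next=.  (t=1,i=2, bit13=0)
  nb .##..: next=#  (t=0,i=5, bit12=1)
  nb .#.##: next=#  (t=2,i=7, bit11=1)
  nb .#.#.: next=.  (t=2,i=2, bit10=0)
  nb .#..#: next=.  (t=0,i=10, bit9=0)
  nb .#...: next=#  (t=0,i=1, bit8=1)
  nb ..###: next=#  (t=3,i=10, bit7=1)
  nb ..##.: next=#  (t=0,i=4, bit6=1)
  nb ..#.#: next=.  (t=2,i=1, bit5=0)
  nb ..#..: next=.  (t=0,i=0, bit4=0)
  nb ...##: next=.  (t=0,i=3, bit3=0)
  nb ...#.: next=#  (t=0,i=8, bit2=1)
  nb ....#: next=.  (t=1,i=17, bit1=0)
  nb .....: next=#  (t=1,i=11, bit0=1)
  bits 10111001001000110001100111000101 = 3106085317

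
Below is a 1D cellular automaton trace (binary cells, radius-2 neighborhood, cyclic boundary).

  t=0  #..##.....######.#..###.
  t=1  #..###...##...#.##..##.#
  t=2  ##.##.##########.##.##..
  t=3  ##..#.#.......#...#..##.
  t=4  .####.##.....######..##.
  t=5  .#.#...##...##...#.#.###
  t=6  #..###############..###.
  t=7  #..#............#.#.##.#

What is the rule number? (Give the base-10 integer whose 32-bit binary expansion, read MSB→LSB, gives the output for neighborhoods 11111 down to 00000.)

  [31] ##### => .  t=0,i=12
  [30] ####. => #  t=0,i=14
  [29] ###.# => .  t=0,i=15
  [28] ###.. => .  t=1,i=5
  [27] ##.## => .  t=1,i=22
  [26] ##.#. => #  t=0,i=16
  [25] ##..# => #  t=1,i=1
  [24] ##... => #  t=0,i=5
  [23] #.### => #  t=2,i=6
  [22] #.##. => .  t=1,i=16
  [21] #.#.# => .  t=5,i=1
  [20] #.#.. => #  t=0,i=0
  [19] #..## => .  t=0,i=2
  [18] #..#. => #  t=3,i=3
  [17] #...# => #  t=1,i=7
  [16] #.... => .  t=0,i=6
  [15] .#### => .  t=0,i=11
  [14] .###. => #  t=0,i=21
  [13] .##.# => #  t=1,i=21
  [12] .##.. => #  t=0,i=4
  [11] .#.## => #  t=1,i=15
  [10] .#.#. => .  t=3,i=5
  [9] .#..# => .  t=0,i=1
  [8] .#... => #  t=3,i=7
  [7] ..### => #  t=0,i=10
  [6] ..##. => #  t=0,i=3
  [5] ..#.# => #  t=1,i=14
  [4] ..#.. => #  t=3,i=14
  [3] ...## => #  t=0,i=9
  [2] ...#. => #  t=1,i=13
  [1] ....# => .  t=0,i=8
  [0] ..... => .  t=0,i=7
  bits 01000111100101100111100111111100 = 1201043964

1201043964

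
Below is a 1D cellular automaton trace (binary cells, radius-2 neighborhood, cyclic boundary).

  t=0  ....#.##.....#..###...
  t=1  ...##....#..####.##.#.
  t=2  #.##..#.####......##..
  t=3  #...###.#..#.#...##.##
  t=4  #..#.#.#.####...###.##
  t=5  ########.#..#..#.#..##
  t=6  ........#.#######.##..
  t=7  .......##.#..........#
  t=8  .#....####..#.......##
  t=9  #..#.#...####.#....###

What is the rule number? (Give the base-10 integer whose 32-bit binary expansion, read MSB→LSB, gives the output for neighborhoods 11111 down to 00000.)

380462716

  [31] ##### => .  t=5,i=0
  [30] ####. => .  t=1,i=14
  [29] ###.# => .  t=1,i=15
  [28] ###.. => #  t=0,i=18
  [27] ##.## => .  t=1,i=16
  [26] ##.#. => #  t=1,i=19
  [25] ##..# => #  t=2,i=4
  [24] ##... => .  t=0,i=8
  [23] #.### => #  t=2,i=8
  [22] #.##. => .  t=0,i=6
  [21] #.#.# => #  t=4,i=5
  [20] #.#.. => .  t=1,i=20
  [19] #..## => #  t=0,i=15
  [18] #..#. => #  t=2,i=5
  [17] #...# => .  t=3,i=2
  [16] #.... => #  t=0,i=9
  [15] .#### => .  t=1,i=13
  [14] .###. => #  t=0,i=17
  [13] .##.# => #  t=1,i=18
  [12] .##.. => .  t=0,i=7
  [11] .#.## => .  t=0,i=5
  [10] .#.#. => #  t=3,i=12
  [9] .#..# => #  t=0,i=14
  [8] .#... => .  t=1,i=21
  [7] ..### => .  t=0,i=16
  [6] ..##. => #  t=1,i=3
  [5] ..#.# => #  t=0,i=4
  [4] ..#.. => #  t=0,i=13
  [3] ...## => #  t=1,i=2
  [2] ...#. => #  t=0,i=3
  [1] ....# => .  t=0,i=2
  [0] ..... => .  t=0,i=0
  bits 00010110101011010110011001111100 = 380462716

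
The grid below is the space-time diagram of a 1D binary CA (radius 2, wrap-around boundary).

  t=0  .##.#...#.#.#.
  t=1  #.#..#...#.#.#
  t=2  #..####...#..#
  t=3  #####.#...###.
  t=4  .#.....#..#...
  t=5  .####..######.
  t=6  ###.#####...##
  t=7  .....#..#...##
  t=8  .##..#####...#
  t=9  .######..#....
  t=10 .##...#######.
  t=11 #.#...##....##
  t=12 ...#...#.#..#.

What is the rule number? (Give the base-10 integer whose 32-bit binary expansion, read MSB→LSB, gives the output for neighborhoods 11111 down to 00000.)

  ##### -> .   bit 31 = 0  t=3,i=2
  ####. -> .   bit 30 = 0  t=2,i=5
  ###.# -> .   bit 29 = 0  t=3,i=4
  ###.. -> #   bit 28 = 1  t=2,i=6
  ##.## -> .   bit 27 = 0  t=3,i=13
  ##.#. -> .   bit 26 = 0  t=0,i=3
  ##..# -> #   bit 25 = 1  t=2,i=1
  ##... -> .   bit 24 = 0  t=2,i=7
  #.### -> .   bit 23 = 0  t=3,i=0
  #.##. -> #   bit 22 = 1  t=1,i=13
  #.#.# -> .   bit 21 = 0  t=0,i=10
  #.#.. -> .   bit 20 = 0  t=0,i=4
  #..## -> #   bit 19 = 1  t=0,i=0
  #..#. -> #   bit 18 = 1  t=1,i=4
  #...# -> .   bit 17 = 0  t=0,i=6
  #.... -> #   bit 16 = 1  t=4,i=3
  .#### -> #   bit 15 = 1  t=2,i=4
  .###. -> .   bit 14 = 0  t=3,i=11
  .##.# -> #   bit 13 = 1  t=0,i=2
  .##.. -> #   bit 12 = 1  t=2,i=0
  .#.## -> .   bit 11 = 0  t=1,i=12
  .#.#. -> #   bit 10 = 1  t=0,i=9
  .#..# -> #   bit 9 = 1  t=0,i=13
  .#... -> #   bit 8 = 1  t=0,i=5
  ..### -> #   bit 7 = 1  t=2,i=3
  ..##. -> .   bit 6 = 0  t=0,i=1
  ..#.# -> .   bit 5 = 0  t=0,i=8
  ..#.. -> #   bit 4 = 1  t=1,i=5
  ...## -> .   bit 3 = 0  t=3,i=9
  ...#. -> .   bit 2 = 0  t=0,i=7
  ....# -> .   bit 1 = 0  t=4,i=5
  ..... -> #   bit 0 = 1  t=4,i=4
  bits 00010010010011011011011110010001 = 307083153

307083153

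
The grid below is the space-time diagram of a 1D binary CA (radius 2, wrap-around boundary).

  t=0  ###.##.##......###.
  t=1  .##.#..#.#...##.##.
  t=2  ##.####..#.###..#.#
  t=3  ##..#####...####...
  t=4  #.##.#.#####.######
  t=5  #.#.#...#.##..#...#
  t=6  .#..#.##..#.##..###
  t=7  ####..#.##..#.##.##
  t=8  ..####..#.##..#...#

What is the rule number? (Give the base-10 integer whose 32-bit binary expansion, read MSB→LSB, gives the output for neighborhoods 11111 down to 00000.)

  #####|.  b31=0 t=3,i=6
  ####.|#  b30=1 t=2,i=5
  ###.#|#  b29=1 t=0,i=2
  ###..|#  b28=1 t=2,i=6
  ##.##|.  b27=0 t=0,i=3
  ##.#.|#  b26=1 t=1,i=3
  ##..#|#  b25=1 t=1,i=18
  ##...|#  b24=1 t=0,i=9
  #.###|.  b23=0 t=0,i=0
  #.##.|#  b22=1 t=0,i=4
  #.#.#|.  b21=0 t=4,i=5
  #.#..|#  b20=1 t=1,i=4
  #..##|#  b19=1 t=1,i=0
  #..#.|#  b18=1 t=1,i=6
  #...#|#  b17=1 t=1,i=11
  #....|.  b16=0 t=0,i=10
  .####|#  b15=1 t=2,i=4
  .###.|#  b14=1 t=0,i=1
  .##.#|.  b13=0 t=0,i=5
  .##..|.  b12=0 t=0,i=8
  .#.##|.  b11=0 t=2,i=10
  .#.#.|.  b10=0 t=1,i=8
  .#..#|#  b9=1 t=1,i=5
  .#...|.  b8=0 t=1,i=10
  ..###|.  b7=0 t=0,i=15
  ..##.|#  b6=1 t=1,i=1
  ..#.#|.  b5=0 t=1,i=7
  ..#..|.  b4=0 t=5,i=14
  ...##|#  b3=1 t=0,i=14
  ...#.|#  b2=1 t=5,i=7
  ....#|#  b1=1 t=0,i=13
  .....|.  b0=0 t=0,i=11
  bits 01110111010111101100001001001110 = 2002698830

2002698830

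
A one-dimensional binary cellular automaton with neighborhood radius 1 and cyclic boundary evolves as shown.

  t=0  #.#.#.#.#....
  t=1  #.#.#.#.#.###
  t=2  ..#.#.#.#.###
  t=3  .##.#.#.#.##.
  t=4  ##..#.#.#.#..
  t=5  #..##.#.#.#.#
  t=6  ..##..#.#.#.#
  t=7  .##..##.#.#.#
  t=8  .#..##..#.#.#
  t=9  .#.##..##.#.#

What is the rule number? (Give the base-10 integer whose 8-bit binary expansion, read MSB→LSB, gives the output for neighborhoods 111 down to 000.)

  ###|#  b7=1 t=1,i=11
  ##.|.  b6=0 t=1,i=0
  #.#|.  b5=0 t=0,i=1
  #..|.  b4=0 t=0,i=9
  .##|#  b3=1 t=1,i=10
  .#.|#  b2=1 t=0,i=0
  ..#|#  b1=1 t=0,i=12
  ...|#  b0=1 t=0,i=10
  bits 10001111 = 143

143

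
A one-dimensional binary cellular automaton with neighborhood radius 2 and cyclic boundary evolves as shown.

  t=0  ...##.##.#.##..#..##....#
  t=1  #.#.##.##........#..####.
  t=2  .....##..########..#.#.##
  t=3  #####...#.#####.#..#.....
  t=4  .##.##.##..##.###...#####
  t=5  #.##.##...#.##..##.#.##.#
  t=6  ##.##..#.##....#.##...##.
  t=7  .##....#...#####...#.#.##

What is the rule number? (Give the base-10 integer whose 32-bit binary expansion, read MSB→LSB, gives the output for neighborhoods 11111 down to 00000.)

  ##### -> #   bit 31 = 1  t=2,i=11
  ####. -> .   bit 30 = 0  t=1,i=22
  ###.# -> #   bit 29 = 1  t=1,i=23
  ###.. -> #   bit 28 = 1  t=2,i=16
  ##.## -> #   bit 27 = 1  t=0,i=5
  ##.#. -> #   bit 26 = 1  t=0,i=8
  ##..# -> .   bit 25 = 0  t=0,i=13
  ##... -> #   bit 24 = 1  t=0,i=20
  #.### -> .   bit 23 = 0  t=3,i=10
  #.##. -> .   bit 22 = 0  t=0,i=6
  #.#.# -> .   bit 21 = 0  t=0,i=9
  #.#.. -> #   bit 20 = 1  t=3,i=16
  #..## -> #   bit 19 = 1  t=0,i=17
  #..#. -> .   bit 18 = 0  t=0,i=14
  #...# -> .   bit 17 = 0  t=0,i=1
  #.... -> #   bit 16 = 1  t=0,i=21
  .#### -> #   bit 15 = 1  t=1,i=21
  .###. -> .   bit 14 = 0  t=4,i=15
  .##.# -> #   bit 13 = 1  t=0,i=4
  .##.. -> .   bit 12 = 0  t=0,i=12
  .#.## -> .   bit 11 = 0  t=0,i=10
  .#.#. -> .   bit 10 = 0  t=1,i=1
  .#..# -> .   bit 9 = 0  t=0,i=16
  .#... -> #   bit 8 = 1  t=0,i=0
  ..### -> .   bit 7 = 0  t=1,i=20
  ..##. -> .   bit 6 = 0  t=0,i=3
  ..#.# -> #   bit 5 = 1  t=2,i=19
  ..#.. -> .   bit 4 = 0  t=0,i=15
  ...## -> #   bit 3 = 1  t=0,i=2
  ...#. -> #   bit 2 = 1  t=0,i=23
  ....# -> #   bit 1 = 1  t=0,i=22
  ..... -> #   bit 0 = 1  t=1,i=11
  bits 10111101000110011010000100101111 = 3172573487

3172573487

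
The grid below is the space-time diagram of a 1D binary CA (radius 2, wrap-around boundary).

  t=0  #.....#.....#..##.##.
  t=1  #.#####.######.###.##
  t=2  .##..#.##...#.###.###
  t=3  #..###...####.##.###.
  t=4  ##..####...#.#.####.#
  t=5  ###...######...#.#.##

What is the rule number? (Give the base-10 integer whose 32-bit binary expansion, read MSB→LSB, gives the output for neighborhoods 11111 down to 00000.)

  #####|.  b31=0 t=1,i=4
  ####.|#  b30=1 t=1,i=5
  ###.#|.  b29=0 t=1,i=0
  ###..|#  b28=1 t=3,i=5
  ##.##|#  b27=1 t=0,i=17
  ##.#.|#  b26=1 t=0,i=20
  ##..#|#  b25=1 t=2,i=3
  ##...|#  b24=1 t=2,i=9
  #.###|#  b23=1 t=1,i=2
  #.##.|.  b22=0 t=0,i=18
  #.#.#|.  b21=0 t=4,i=13
  #.#..|#  b20=1 t=0,i=0
  #..##|.  b19=0 t=0,i=14
  #..#.|#  b18=1 t=2,i=4
  #...#|#  b17=1 t=2,i=10
  #....|#  b16=1 t=0,i=2
  .####|.  b15=0 t=1,i=3
  .###.|#  b14=1 t=1,i=16
  .##.#|#  b13=1 t=0,i=16
  .##..|.  b12=0 t=2,i=2
  .#.##|.  b11=0 t=2,i=6
  .#.#.|.  b10=0 t=4,i=12
  .#..#|#  b9=1 t=0,i=13
  .#...|.  b8=0 t=0,i=1
  ..###|.  b7=0 t=3,i=3
  ..##.|#  b6=1 t=0,i=15
  ..#.#|#  b5=1 t=2,i=5
  ..#..|#  b4=1 t=0,i=6
  ...##|.  b3=0 t=3,i=8
  ...#.|#  b2=1 t=0,i=5
  ....#|#  b1=1 t=0,i=4
  .....|#  b0=1 t=0,i=3
  bits 01011111100101110110001001110111 = 1603756663

1603756663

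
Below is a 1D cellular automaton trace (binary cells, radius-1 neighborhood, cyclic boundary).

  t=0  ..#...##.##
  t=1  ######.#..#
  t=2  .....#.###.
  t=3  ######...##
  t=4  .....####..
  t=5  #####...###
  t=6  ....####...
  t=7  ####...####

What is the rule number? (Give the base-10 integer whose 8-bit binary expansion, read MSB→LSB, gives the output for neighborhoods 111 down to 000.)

87

  nb ###: next=.  (t=1,i=0, bit7=0)
  nb ##.: next=#  (t=0,i=7, bit6=1)
  nb #.#: next=.  (t=0,i=8, bit5=0)
  nb #..: next=#  (t=0,i=0, bit4=1)
  nb .##: next=.  (t=0,i=6, bit3=0)
  nb .#.: next=#  (t=0,i=2, bit2=1)
  nb ..#: next=#  (t=0,i=1, bit1=1)
  nb ...: next=#  (t=0,i=4, bit0=1)
  bits 01010111 = 87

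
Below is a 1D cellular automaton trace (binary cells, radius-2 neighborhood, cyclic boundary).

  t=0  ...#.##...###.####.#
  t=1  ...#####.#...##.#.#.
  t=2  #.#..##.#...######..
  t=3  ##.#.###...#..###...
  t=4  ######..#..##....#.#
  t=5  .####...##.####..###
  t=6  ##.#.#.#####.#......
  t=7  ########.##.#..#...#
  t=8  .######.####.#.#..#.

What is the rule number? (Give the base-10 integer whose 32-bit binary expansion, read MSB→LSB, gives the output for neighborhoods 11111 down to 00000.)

3454090872

  nb #####: next=#  (t=1,i=5, bit31=1)
  nb ####.: next=#  (t=0,i=16, bit30=1)
  nb ###.#: next=.  (t=0,i=12, bit29=0)
  nb ###..: next=.  (t=2,i=17, bit28=0)
  nb ##.##: next=#  (t=0,i=13, bit27=1)
  nb ##.#.: next=#  (t=0,i=18, bit26=1)
  nb ##..#: next=.  (t=2,i=18, bit25=0)
  nb ##...: next=#  (t=0,i=7, bit24=1)
  nb #.###: next=#  (t=0,i=14, bit23=1)
  nb #.##.: next=#  (t=0,i=5, bit22=1)
  nb #.#.#: next=#  (t=1,i=16, bit21=1)
  nb #.#..: next=.  (t=0,i=19, bit20=0)
  nb #..##: next=.  (t=2,i=4, bit19=0)
  nb #..#.: next=.  (t=2,i=19, bit18=0)
  nb #...#: next=.  (t=0,i=1, bit17=0)
  nb #....: next=#  (t=1,i=0, bit16=1)
  nb .####: next=.  (t=0,i=15, bit15=0)
  nb .###.: next=.  (t=0,i=11, bit14=0)
  nb .##.#: next=#  (t=1,i=14, bit13=1)
  nb .##..: next=#  (t=0,i=6, bit12=1)
  nb .#.##: next=#  (t=0,i=4, bit11=1)
  nb .#.#.: next=#  (t=1,i=17, bit10=1)
  nb .#..#: next=#  (t=2,i=3, bit9=1)
  nb .#...: next=.  (t=0,i=0, bit8=0)
  nb ..###: next=.  (t=0,i=10, bit7=0)
  nb ..##.: next=#  (t=1,i=13, bit6=1)
  nb ..#.#: next=#  (t=0,i=3, bit5=1)
  nb ..#..: next=#  (t=3,i=11, bit4=1)
  nb ...##: next=#  (t=0,i=9, bit3=1)
  nb ...#.: next=.  (t=0,i=2, bit2=0)
  nb ....#: next=.  (t=1,i=1, bit1=0)
  nb .....: next=.  (t=6,i=16, bit0=0)
  bits 11001101111000010011111001111000 = 3454090872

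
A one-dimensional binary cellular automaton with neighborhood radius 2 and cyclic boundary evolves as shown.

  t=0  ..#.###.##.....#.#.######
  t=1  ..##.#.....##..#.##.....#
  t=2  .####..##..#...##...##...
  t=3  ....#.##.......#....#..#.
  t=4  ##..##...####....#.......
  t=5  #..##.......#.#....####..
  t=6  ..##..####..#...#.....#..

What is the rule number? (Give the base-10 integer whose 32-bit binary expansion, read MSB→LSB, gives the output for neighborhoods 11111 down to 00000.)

338258017

  [31] ##### => .  t=0,i=21
  [30] ####. => .  t=0,i=23
  [29] ###.# => .  t=0,i=6
  [28] ###.. => #  t=0,i=24
  [27] ##.## => .  t=0,i=7
  [26] ##.#. => #  t=1,i=4
  [25] ##..# => .  t=0,i=0
  [24] ##... => .  t=0,i=10
  [23] #.### => .  t=0,i=4
  [22] #.##. => .  t=0,i=8
  [21] #.#.# => #  t=0,i=17
  [20] #.#.. => .  t=1,i=5
  [19] #..## => #  t=1,i=1
  [18] #..#. => .  t=0,i=1
  [17] #...# => .  t=2,i=13
  [16] #.... => #  t=0,i=11
  [15] .#### => .  t=0,i=20
  [14] .###. => #  t=0,i=5
  [13] .##.# => #  t=1,i=3
  [12] .##.. => .  t=0,i=9
  [11] .#.## => #  t=0,i=3
  [10] .#.#. => .  t=0,i=16
  [9] .#..# => .  t=1,i=0
  [8] .#... => .  t=1,i=6
  [7] ..### => .  t=2,i=1
  [6] ..##. => #  t=1,i=2
  [5] ..#.# => #  t=0,i=2
  [4] ..#.. => .  t=1,i=24
  [3] ...## => .  t=1,i=10
  [2] ...#. => .  t=0,i=14
  [1] ....# => .  t=0,i=13
  [0] ..... => #  t=0,i=12
  bits 00010100001010010110100001100001 = 338258017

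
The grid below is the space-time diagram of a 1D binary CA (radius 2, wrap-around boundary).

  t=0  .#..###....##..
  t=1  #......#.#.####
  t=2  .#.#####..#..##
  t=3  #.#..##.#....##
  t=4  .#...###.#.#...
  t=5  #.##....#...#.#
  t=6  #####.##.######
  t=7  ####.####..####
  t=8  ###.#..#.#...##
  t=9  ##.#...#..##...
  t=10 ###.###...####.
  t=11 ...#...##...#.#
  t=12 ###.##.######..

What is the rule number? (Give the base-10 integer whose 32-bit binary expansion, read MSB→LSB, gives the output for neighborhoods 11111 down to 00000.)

3477223783

  [31] ##### => #  t=1,i=13
  [30] ####. => #  t=1,i=14
  [29] ###.# => .  t=3,i=0
  [28] ###.. => .  t=0,i=6
  [27] ##.## => #  t=5,i=1
  [26] ##.#. => #  t=2,i=0
  [25] ##..# => #  t=2,i=8
  [24] ##... => #  t=0,i=7
  [23] #.### => .  t=1,i=11
  [22] #.##. => #  t=5,i=2
  [21] #.#.# => .  t=1,i=9
  [20] #.#.. => .  t=3,i=2
  [19] #..## => .  t=0,i=3
  [18] #..#. => .  t=2,i=9
  [17] #...# => #  t=0,i=14
  [16] #.... => .  t=0,i=8
  [15] .#### => .  t=1,i=12
  [14] .###. => .  t=0,i=5
  [13] .##.# => #  t=2,i=14
  [12] .##.. => #  t=0,i=12
  [11] .#.## => #  t=1,i=10
  [10] .#.#. => .  t=1,i=8
  [9] .#..# => .  t=0,i=2
  [8] .#... => #  t=3,i=9
  [7] ..### => .  t=0,i=4
  [6] ..##. => #  t=0,i=11
  [5] ..#.# => #  t=1,i=7
  [4] ..#.. => .  t=0,i=1
  [3] ...## => .  t=0,i=10
  [2] ...#. => #  t=0,i=0
  [1] ....# => #  t=0,i=9
  [0] ..... => #  t=1,i=3
  bits 11001111010000100011100101100111 = 3477223783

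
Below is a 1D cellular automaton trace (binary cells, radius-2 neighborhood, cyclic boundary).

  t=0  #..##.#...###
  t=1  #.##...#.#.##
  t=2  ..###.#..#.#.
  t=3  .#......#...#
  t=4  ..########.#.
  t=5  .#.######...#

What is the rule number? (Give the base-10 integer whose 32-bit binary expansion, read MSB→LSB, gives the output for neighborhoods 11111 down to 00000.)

  [31] ##### => #  t=4,i=4
  [30] ####. => #  t=0,i=12
  [29] ###.# => .  t=1,i=0
  [28] ###.. => #  t=0,i=0
  [27] ##.## => .  t=1,i=1
  [26] ##.#. => .  t=0,i=5
  [25] ##..# => .  t=0,i=1
  [24] ##... => #  t=1,i=4
  [23] #.### => #  t=1,i=11
  [22] #.##. => #  t=1,i=2
  [21] #.#.# => #  t=1,i=9
  [20] #.#.. => .  t=0,i=6
  [19] #..## => #  t=0,i=2
  [18] #..#. => #  t=2,i=8
  [17] #...# => .  t=0,i=8
  [16] #.... => #  t=3,i=3
  [15] .#### => #  t=0,i=11
  [14] .###. => .  t=1,i=12
  [13] .##.# => .  t=0,i=4
  [12] .##.. => #  t=1,i=3
  [11] .#.## => .  t=1,i=10
  [10] .#.#. => .  t=1,i=8
  [9] .#..# => .  t=2,i=7
  [8] .#... => #  t=0,i=7
  [7] ..### => .  t=0,i=10
  [6] ..##. => #  t=0,i=3
  [5] ..#.# => .  t=1,i=7
  [4] ..#.. => #  t=3,i=8
  [3] ...## => #  t=0,i=9
  [2] ...#. => #  t=1,i=6
  [1] ....# => #  t=3,i=6
  [0] ..... => #  t=3,i=4
  bits 11010001111011011001000101011111 = 3522007391

3522007391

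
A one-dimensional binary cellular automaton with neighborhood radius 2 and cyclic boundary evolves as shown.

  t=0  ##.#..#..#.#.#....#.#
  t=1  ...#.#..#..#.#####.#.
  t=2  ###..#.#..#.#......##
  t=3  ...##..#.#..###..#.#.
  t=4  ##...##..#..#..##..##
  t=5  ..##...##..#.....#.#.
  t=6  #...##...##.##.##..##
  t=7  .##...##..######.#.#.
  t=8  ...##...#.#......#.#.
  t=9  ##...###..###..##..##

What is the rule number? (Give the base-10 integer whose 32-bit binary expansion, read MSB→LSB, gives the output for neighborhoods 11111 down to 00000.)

192358790

  nb #####: next=.  (t=1,i=15, bit31=0)
  nb ####.: next=.  (t=1,i=16, bit30=0)
  nb ###.#: next=.  (t=0,i=1, bit29=0)
  nb ###..: next=.  (t=2,i=2, bit28=0)
  nb ##.##: next=#  (t=6,i=11, bit27=1)
  nb ##.#.: next=.  (t=0,i=2, bit26=0)
  nb ##..#: next=#  (t=2,i=3, bit25=1)
  nb ##...: next=#  (t=4,i=2, bit24=1)
  nb #.###: next=.  (t=0,i=20, bit23=0)
  nb #.##.: next=#  (t=6,i=12, bit22=1)
  nb #.#.#: next=#  (t=0,i=11, bit21=1)
  nb #.#..: next=#  (t=0,i=3, bit20=1)
  nb #..##: next=.  (t=3,i=11, bit19=0)
  nb #..#.: next=#  (t=0,i=5, bit18=1)
  nb #...#: next=#  (t=4,i=3, bit17=1)
  nb #....: next=#  (t=0,i=15, bit16=1)
  nb .####: next=.  (t=1,i=14, bit15=0)
  nb .###.: next=.  (t=0,i=0, bit14=0)
  nb .##.#: next=#  (t=6,i=10, bit13=1)
  nb .##..: next=.  (t=3,i=4, bit12=0)
  nb .#.##: next=#  (t=0,i=19, bit11=1)
  nb .#.#.: next=.  (t=0,i=10, bit10=0)
  nb .#..#: next=.  (t=0,i=4, bit9=0)
  nb .#...: next=#  (t=0,i=14, bit8=1)
  nb ..###: next=#  (t=2,i=19, bit7=1)
  nb ..##.: next=.  (t=3,i=3, bit6=0)
  nb ..#.#: next=.  (t=0,i=9, bit5=0)
  nb ..#..: next=.  (t=0,i=6, bit4=0)
  nb ...##: next=.  (t=2,i=18, bit3=0)
  nb ...#.: next=#  (t=0,i=17, bit2=1)
  nb ....#: next=#  (t=0,i=16, bit1=1)
  nb .....: next=.  (t=2,i=15, bit0=0)
  bits 00001011011101110010100110000110 = 192358790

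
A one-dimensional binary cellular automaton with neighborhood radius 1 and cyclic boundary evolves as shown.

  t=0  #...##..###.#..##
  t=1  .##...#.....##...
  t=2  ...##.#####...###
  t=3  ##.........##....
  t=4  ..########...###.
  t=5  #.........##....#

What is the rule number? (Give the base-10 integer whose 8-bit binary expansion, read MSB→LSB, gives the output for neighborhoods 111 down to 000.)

21

  nb ###: next=.  (t=0,i=9, bit7=0)
  nb ##.: next=.  (t=0,i=0, bit6=0)
  nb #.#: next=.  (t=0,i=11, bit5=0)
  nb #..: next=#  (t=0,i=1, bit4=1)
  nb .##: next=.  (t=0,i=4, bit3=0)
  nb .#.: next=#  (t=0,i=12, bit2=1)
  nb ..#: next=.  (t=0,i=3, bit1=0)
  nb ...: next=#  (t=0,i=2, bit0=1)
  bits 00010101 = 21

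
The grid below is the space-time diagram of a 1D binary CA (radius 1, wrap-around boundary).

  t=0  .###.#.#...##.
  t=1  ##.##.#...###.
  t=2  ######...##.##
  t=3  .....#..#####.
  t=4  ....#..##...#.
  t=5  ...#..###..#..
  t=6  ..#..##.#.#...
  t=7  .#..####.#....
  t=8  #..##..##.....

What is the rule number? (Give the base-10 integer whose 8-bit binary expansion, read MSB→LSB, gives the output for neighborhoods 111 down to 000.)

  [7] ### => .  t=0,i=2
  [6] ##. => #  t=0,i=3
  [5] #.# => #  t=0,i=4
  [4] #.. => .  t=0,i=8
  [3] .## => #  t=0,i=1
  [2] .#. => .  t=0,i=5
  [1] ..# => #  t=0,i=0
  [0] ... => .  t=0,i=9
  bits 01101010 = 106

106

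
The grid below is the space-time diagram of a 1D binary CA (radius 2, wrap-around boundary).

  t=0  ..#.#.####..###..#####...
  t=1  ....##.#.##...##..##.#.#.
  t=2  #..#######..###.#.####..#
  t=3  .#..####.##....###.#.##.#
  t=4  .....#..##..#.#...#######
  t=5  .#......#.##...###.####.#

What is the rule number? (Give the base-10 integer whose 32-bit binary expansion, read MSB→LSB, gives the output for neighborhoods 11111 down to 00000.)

2657593672

  nb #####: next=#  (t=0,i=19, bit31=1)
  nb ####.: next=.  (t=0,i=8, bit30=0)
  nb ###.#: next=.  (t=2,i=14, bit29=0)
  nb ###..: next=#  (t=0,i=9, bit28=1)
  nb ##.##: next=#  (t=3,i=8, bit27=1)
  nb ##.#.: next=#  (t=1,i=6, bit26=1)
  nb ##..#: next=#  (t=0,i=10, bit25=1)
  nb ##...: next=.  (t=0,i=22, bit24=0)
  nb #.###: next=.  (t=0,i=6, bit23=0)
  nb #.##.: next=#  (t=1,i=9, bit22=1)
  nb #.#.#: next=#  (t=0,i=4, bit21=1)
  nb #.#..: next=.  (t=1,i=23, bit20=0)
  nb #..##: next=.  (t=0,i=11, bit19=0)
  nb #..#.: next=#  (t=4,i=11, bit18=1)
  nb #...#: next=#  (t=1,i=12, bit17=1)
  nb #....: next=#  (t=0,i=23, bit16=1)
  nb .####: next=#  (t=0,i=7, bit15=1)
  nb .###.: next=.  (t=0,i=13, bit14=0)
  nb .##.#: next=#  (t=1,i=5, bit13=1)
  nb .##..: next=.  (t=1,i=10, bit12=0)
  nb .#.##: next=#  (t=0,i=5, bit11=1)
  nb .#.#.: next=.  (t=0,i=3, bit10=0)
  nb .#..#: next=.  (t=3,i=2, bit9=0)
  nb .#...: next=#  (t=1,i=24, bit8=1)
  nb ..###: next=.  (t=0,i=12, bit7=0)
  nb ..##.: next=#  (t=1,i=4, bit6=1)
  nb ..#.#: next=.  (t=0,i=2, bit5=0)
  nb ..#..: next=.  (t=4,i=5, bit4=0)
  nb ...##: next=#  (t=1,i=3, bit3=1)
  nb ...#.: next=.  (t=0,i=1, bit2=0)
  nb ....#: next=.  (t=0,i=0, bit1=0)
  nb .....: next=.  (t=0,i=24, bit0=0)
  bits 10011110011001111010100101001000 = 2657593672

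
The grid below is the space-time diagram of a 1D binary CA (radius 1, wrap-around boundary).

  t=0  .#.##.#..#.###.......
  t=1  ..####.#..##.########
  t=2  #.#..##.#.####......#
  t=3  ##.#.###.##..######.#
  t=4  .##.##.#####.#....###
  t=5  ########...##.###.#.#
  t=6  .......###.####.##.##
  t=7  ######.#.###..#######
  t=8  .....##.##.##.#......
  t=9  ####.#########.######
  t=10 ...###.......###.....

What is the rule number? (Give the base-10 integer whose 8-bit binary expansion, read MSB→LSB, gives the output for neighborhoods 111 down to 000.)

  nb ###: next=.  (t=0,i=12, bit7=0)
  nb ##.: next=#  (t=0,i=4, bit6=1)
  nb #.#: next=#  (t=0,i=2, bit5=1)
  nb #..: next=#  (t=0,i=7, bit4=1)
  nb .##: next=#  (t=0,i=3, bit3=1)
  nb .#.: next=.  (t=0,i=1, bit2=0)
  nb ..#: next=.  (t=0,i=0, bit1=0)
  nb ...: next=#  (t=0,i=15, bit0=1)
  bits 01111001 = 121

121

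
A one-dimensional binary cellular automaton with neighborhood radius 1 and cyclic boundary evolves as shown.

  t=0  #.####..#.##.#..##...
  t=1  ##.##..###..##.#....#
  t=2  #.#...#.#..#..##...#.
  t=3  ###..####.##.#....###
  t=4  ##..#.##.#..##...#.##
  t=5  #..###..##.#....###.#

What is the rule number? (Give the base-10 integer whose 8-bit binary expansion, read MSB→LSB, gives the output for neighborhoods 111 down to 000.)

166

  ###|#  b7=1 t=0,i=3
  ##.|.  b6=0 t=0,i=5
  #.#|#  b5=1 t=0,i=1
  #..|.  b4=0 t=0,i=6
  .##|.  b3=0 t=0,i=2
  .#.|#  b2=1 t=0,i=0
  ..#|#  b1=1 t=0,i=7
  ...|.  b0=0 t=0,i=19
  bits 10100110 = 166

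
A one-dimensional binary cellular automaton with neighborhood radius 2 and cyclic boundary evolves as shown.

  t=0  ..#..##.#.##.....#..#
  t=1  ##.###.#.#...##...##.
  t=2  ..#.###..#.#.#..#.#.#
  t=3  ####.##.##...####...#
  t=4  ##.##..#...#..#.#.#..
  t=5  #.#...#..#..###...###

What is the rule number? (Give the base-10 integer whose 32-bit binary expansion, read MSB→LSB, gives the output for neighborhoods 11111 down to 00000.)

  #####|#  b31=1 t=3,i=1
  ####.|.  b30=0 t=3,i=2
  ###.#|#  b29=1 t=1,i=5
  ###..|#  b28=1 t=2,i=6
  ##.##|#  b27=1 t=1,i=2
  ##.#.|#  b26=1 t=0,i=7
  ##..#|.  b25=0 t=2,i=7
  ##...|.  b24=0 t=0,i=12
  #.###|.  b23=0 t=1,i=3
  #.##.|.  b22=0 t=0,i=10
  #.#.#|.  b21=0 t=0,i=8
  #.#..|#  b20=1 t=1,i=9
  #..##|#  b19=1 t=0,i=4
  #..#.|#  b18=1 t=0,i=1
  #...#|#  b17=1 t=1,i=11
  #....|#  b16=1 t=0,i=13
  .####|#  b15=1 t=3,i=0
  .###.|#  b14=1 t=1,i=4
  .##.#|.  b13=0 t=0,i=6
  .##..|.  b12=0 t=0,i=11
  .#.##|#  b11=1 t=0,i=9
  .#.#.|.  b10=0 t=1,i=8
  .#..#|#  b9=1 t=0,i=0
  .#...|.  b8=0 t=1,i=10
  ..###|.  b7=0 t=3,i=13
  ..##.|#  b6=1 t=0,i=5
  ..#.#|#  b5=1 t=2,i=2
  ..#..|.  b4=0 t=0,i=2
  ...##|.  b3=0 t=1,i=12
  ...#.|.  b2=0 t=0,i=16
  ....#|.  b1=0 t=0,i=15
  .....|#  b0=1 t=0,i=14
  bits 10111100000111111100101001100001 = 3156200033

3156200033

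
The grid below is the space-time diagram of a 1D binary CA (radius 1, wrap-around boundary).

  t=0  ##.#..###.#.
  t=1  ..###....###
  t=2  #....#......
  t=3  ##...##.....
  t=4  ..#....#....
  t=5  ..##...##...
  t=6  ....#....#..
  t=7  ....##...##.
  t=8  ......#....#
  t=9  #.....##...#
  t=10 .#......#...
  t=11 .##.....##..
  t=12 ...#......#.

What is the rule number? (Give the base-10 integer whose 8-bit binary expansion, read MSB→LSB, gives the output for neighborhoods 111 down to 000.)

52

  nb ###: next=.  (t=0,i=7, bit7=0)
  nb ##.: next=.  (t=0,i=1, bit6=0)
  nb #.#: next=#  (t=0,i=2, bit5=1)
  nb #..: next=#  (t=0,i=4, bit4=1)
  nb .##: next=.  (t=0,i=0, bit3=0)
  nb .#.: next=#  (t=0,i=3, bit2=1)
  nb ..#: next=.  (t=0,i=5, bit1=0)
  nb ...: next=.  (t=1,i=6, bit0=0)
  bits 00110100 = 52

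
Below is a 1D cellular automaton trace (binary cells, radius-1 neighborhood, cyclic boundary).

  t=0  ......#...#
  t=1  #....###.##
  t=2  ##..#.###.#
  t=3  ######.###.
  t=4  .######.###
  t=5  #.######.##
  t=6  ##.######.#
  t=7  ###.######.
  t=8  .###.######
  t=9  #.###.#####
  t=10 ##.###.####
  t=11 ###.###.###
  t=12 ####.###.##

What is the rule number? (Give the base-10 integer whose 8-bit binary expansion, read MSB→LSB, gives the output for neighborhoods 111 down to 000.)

246

  nb ###: next=#  (t=1,i=6, bit7=1)
  nb ##.: next=#  (t=1,i=0, bit6=1)
  nb #.#: next=#  (t=1,i=8, bit5=1)
  nb #..: next=#  (t=0,i=0, bit4=1)
  nb .##: next=.  (t=1,i=5, bit3=0)
  nb .#.: next=#  (t=0,i=6, bit2=1)
  nb ..#: next=#  (t=0,i=5, bit1=1)
  nb ...: next=.  (t=0,i=1, bit0=0)
  bits 11110110 = 246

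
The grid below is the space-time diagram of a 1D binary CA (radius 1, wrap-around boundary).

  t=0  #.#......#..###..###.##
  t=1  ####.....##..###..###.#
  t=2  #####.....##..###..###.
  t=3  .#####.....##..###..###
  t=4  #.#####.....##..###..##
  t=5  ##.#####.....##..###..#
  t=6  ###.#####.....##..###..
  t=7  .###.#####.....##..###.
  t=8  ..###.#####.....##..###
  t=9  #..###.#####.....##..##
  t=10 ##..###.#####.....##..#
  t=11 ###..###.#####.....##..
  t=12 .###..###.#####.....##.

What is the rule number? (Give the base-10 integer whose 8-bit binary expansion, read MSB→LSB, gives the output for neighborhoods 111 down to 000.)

  ###|#  b7=1 t=0,i=13
  ##.|#  b6=1 t=0,i=0
  #.#|#  b5=1 t=0,i=1
  #..|#  b4=1 t=0,i=3
  .##|.  b3=0 t=0,i=12
  .#.|#  b2=1 t=0,i=2
  ..#|.  b1=0 t=0,i=8
  ...|.  b0=0 t=0,i=4
  bits 11110100 = 244

244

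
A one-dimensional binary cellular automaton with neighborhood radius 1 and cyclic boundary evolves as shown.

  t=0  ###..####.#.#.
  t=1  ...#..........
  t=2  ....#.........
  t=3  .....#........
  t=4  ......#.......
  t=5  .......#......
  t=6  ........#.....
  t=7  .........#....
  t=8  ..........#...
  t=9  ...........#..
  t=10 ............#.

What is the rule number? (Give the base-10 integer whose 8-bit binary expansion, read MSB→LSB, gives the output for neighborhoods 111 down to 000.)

16

  [7] ### => .  t=0,i=1
  [6] ##. => .  t=0,i=2
  [5] #.# => .  t=0,i=9
  [4] #.. => #  t=0,i=3
  [3] .## => .  t=0,i=0
  [2] .#. => .  t=0,i=10
  [1] ..# => .  t=0,i=4
  [0] ... => .  t=1,i=0
  bits 00010000 = 16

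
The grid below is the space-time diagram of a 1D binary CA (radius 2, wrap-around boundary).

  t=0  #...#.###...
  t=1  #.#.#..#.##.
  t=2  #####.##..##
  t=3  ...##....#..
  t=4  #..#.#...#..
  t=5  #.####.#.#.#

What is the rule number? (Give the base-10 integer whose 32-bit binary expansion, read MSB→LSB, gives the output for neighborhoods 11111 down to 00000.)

1698587761

  nb #####: next=.  (t=2,i=0, bit31=0)
  nb ####.: next=#  (t=2,i=3, bit30=1)
  nb ###.#: next=#  (t=2,i=4, bit29=1)
  nb ###..: next=.  (t=0,i=8, bit28=0)
  nb ##.##: next=.  (t=2,i=5, bit27=0)
  nb ##.#.: next=#  (t=1,i=11, bit26=1)
  nb ##..#: next=.  (t=2,i=8, bit25=0)
  nb ##...: next=#  (t=0,i=9, bit24=1)
  nb #.###: next=.  (t=0,i=6, bit23=0)
  nb #.##.: next=.  (t=1,i=9, bit22=0)
  nb #.#.#: next=#  (t=1,i=0, bit21=1)
  nb #.#..: next=#  (t=1,i=4, bit20=1)
  nb #..##: next=#  (t=2,i=9, bit19=1)
  nb #..#.: next=#  (t=1,i=6, bit18=1)
  nb #...#: next=#  (t=0,i=2, bit17=1)
  nb #....: next=.  (t=3,i=6, bit16=0)
  nb .####: next=.  (t=2,i=11, bit15=0)
  nb .###.: next=#  (t=0,i=7, bit14=1)
  nb .##.#: next=#  (t=1,i=10, bit13=1)
  nb .##..: next=.  (t=2,i=7, bit12=0)
  nb .#.##: next=.  (t=0,i=5, bit11=0)
  nb .#.#.: next=#  (t=1,i=1, bit10=1)
  nb .#..#: next=.  (t=1,i=5, bit9=0)
  nb .#...: next=.  (t=0,i=1, bit8=0)
  nb ..###: next=.  (t=2,i=10, bit7=0)
  nb ..##.: next=#  (t=3,i=3, bit6=1)
  nb ..#.#: next=#  (t=0,i=4, bit5=1)
  nb ..#..: next=#  (t=0,i=0, bit4=1)
  nb ...##: next=.  (t=3,i=2, bit3=0)
  nb ...#.: next=.  (t=0,i=3, bit2=0)
  nb ....#: next=.  (t=3,i=1, bit1=0)
  nb .....: next=#  (t=3,i=0, bit0=1)
  bits 01100101001111100110010001110001 = 1698587761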